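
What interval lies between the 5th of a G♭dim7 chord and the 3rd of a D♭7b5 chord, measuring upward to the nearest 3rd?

G♭dim7 has D𝄫 as its 5th, and D♭7b5 has F as its 3rd.
3 letter names make it a third; at 5 semitones (a half step wider than major) the quality is augmented.

augmented third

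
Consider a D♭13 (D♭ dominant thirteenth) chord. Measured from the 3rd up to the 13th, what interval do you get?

P11

Spelling the chord: D♭-F-A♭-C♭-E♭-B♭.
So we need the interval from F up to B♭.
Counting 11 letters and 17 half steps from F gives a perfect eleventh.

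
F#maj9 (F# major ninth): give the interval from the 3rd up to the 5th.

F#maj9 (F# major ninth): F#-A#-C#-E#-G#.
That puts A# below C#.
A# up to C# is 3 semitones, a half step narrower than a major third, so the interval is minor.

minor 3rd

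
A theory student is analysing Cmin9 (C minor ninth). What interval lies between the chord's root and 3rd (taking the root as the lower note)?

minor 3rd

Cmin9 is spelled C–E♭–G–B♭–D.
So we need the interval from C up to E♭.
C up to E♭ is 3 semitones, a half step narrower than a major third, so the interval is minor.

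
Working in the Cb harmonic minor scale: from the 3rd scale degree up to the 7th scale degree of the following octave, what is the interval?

augmented twelfth

The scale runs Cb Db Ebb Fb Gb Abb Bb.
That puts Ebb below Bb.
12 letter names make it a twelfth; at 20 semitones (a half step wider than perfect) the quality is augmented.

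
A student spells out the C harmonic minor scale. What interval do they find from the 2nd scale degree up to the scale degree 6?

Spelling the C harmonic minor scale: C D E♭ F G A♭ B.
That puts D below A♭.
5 letter names make it a fifth; at 6 semitones (a half step narrower than perfect) the quality is diminished.

diminished 5th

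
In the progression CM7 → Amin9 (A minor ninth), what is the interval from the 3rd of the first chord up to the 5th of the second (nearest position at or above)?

CM7 has E as its 3rd, and Amin9 (A minor ninth) has E as its 5th.
Counting 1 letters and 0 half steps from E gives a perfect unison.

perfect 1st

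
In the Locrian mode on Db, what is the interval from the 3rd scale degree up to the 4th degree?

The scale runs Db Ebb Fb Gb Abb Bbb Cb.
The 3rd scale degree is Fb and the degree 4 is Gb.
From Fb to Gb is 2 semitones, exactly the major second.

major 2nd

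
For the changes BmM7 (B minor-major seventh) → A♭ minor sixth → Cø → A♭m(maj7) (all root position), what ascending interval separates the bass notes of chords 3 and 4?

minor 6th

The roots are C and A♭.
From C to A♭: 8 semitones over a sixth = minor.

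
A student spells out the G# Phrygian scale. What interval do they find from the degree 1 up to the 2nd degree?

Spelling the G# Phrygian scale: G# A B C# D# E F#.
That puts G# below A.
G# up to A is 1 semitone, a half step narrower than a major second, so the interval is minor.

minor 2nd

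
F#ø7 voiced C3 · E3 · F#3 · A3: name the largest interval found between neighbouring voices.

M3

Adjacent intervals: C3→E3 = major third; E3→F#3 = major second; F#3→A3 = minor third.
The largest is C3 to E3, a major third (4 semitones).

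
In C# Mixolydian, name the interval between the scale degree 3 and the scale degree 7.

diminished fifth

The scale runs C# D# E# F# G# A# B.
That puts E# below B.
From E# to B: 6 semitones over a fifth = diminished.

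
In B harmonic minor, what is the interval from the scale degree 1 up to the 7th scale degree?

Spelling B harmonic minor: B C# D E F# G A#.
Scale degree 1 = B; 7th degree = A#.
Counting 7 letters and 11 half steps from B gives a major seventh.

M7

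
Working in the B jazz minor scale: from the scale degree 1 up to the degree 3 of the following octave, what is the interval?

The scale runs B C# D E F# G# A#.
So we need the interval from B up to D.
10 letter names make it a tenth; at 15 semitones (a half step narrower than major) the quality is minor.

minor 10th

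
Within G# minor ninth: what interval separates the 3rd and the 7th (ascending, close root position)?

Spelling the chord: G# B D# F# A#.
That puts B below F#.
B up to F# spans 5 letter names and 7 semitones — a perfect fifth.

P5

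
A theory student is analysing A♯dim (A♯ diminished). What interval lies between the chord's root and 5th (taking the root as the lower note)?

diminished fifth

The chord tones of A♯° (A♯ diminished) are A♯–C♯–E.
That puts A♯ below E.
From A♯ to E: 6 semitones over a fifth = diminished.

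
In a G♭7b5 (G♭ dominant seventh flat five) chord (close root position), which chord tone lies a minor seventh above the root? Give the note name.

The chord tones of G♭7b5 are G♭, B♭, D𝄫, F♭.
The root is G♭. A minor seventh above G♭ is F♭.
F♭ is the chord's 7th.

Fb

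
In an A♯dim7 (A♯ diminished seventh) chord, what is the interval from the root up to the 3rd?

A♯ diminished seventh: A♯, C♯, E, G.
Root = A♯; 3rd = C♯.
A♯ up to C♯ is 3 semitones, a half step narrower than a major third, so the interval is minor.

minor 3rd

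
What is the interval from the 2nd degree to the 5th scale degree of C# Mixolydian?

The scale runs C# D# E# F# G# A# B.
2nd degree = D#; 5th degree = G#.
From D# to G# is 5 semitones, exactly the perfect fourth.

perfect fourth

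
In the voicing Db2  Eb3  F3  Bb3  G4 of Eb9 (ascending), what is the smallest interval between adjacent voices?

major 2nd

Adjacent intervals: Db2→Eb3 = major ninth; Eb3→F3 = major second; F3→Bb3 = perfect fourth; Bb3→G4 = major sixth.
The smallest is Eb3 to F3, a major second (2 semitones).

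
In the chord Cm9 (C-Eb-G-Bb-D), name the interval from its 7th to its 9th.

major third

So we need the interval from Bb up to D.
Bb up to D spans 3 letter names and 4 semitones — a major third.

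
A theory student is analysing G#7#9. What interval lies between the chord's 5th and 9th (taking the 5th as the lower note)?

augmented fifth

The chord tones of G#7#9 (G# dominant seventh sharp nine) are G#-B#-D#-F#-A##.
So we need the interval from D# up to A##.
From D# to A##: 8 semitones over a fifth = augmented.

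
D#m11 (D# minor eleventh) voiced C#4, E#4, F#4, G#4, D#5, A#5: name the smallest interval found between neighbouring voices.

minor second

Adjacent intervals: C#4→E#4 = major third; E#4→F#4 = minor second; F#4→G#4 = major second; G#4→D#5 = perfect fifth; D#5→A#5 = perfect fifth.
The smallest is E#4 to F#4, a minor second (1 semitone).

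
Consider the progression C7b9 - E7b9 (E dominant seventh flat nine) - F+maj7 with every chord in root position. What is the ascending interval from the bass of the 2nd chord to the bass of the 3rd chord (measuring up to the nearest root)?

The roots are E and F.
E up to F is 1 semitone, a half step narrower than a major second, so the interval is minor.

minor second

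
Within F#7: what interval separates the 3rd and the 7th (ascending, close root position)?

The chord tones of F#7 are F#–A#–C#–E.
3rd = A#; 7th = E.
5 letter names make it a fifth; at 6 semitones (a half step narrower than perfect) the quality is diminished.

d5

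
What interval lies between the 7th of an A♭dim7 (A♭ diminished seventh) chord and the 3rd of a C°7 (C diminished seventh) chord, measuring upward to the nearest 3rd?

augmented sixth

The 7th of A♭dim7 (A♭ diminished seventh) is G𝄫; the 3rd of C°7 (C diminished seventh) is E♭.
6 letter names make it a sixth; at 10 semitones (a half step wider than major) the quality is augmented.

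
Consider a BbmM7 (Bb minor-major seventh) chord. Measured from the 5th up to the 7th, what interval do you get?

Spelling the chord: Bb-Db-F-A.
5th = F; 7th = A.
From F to A is 4 semitones, exactly the major third.

major third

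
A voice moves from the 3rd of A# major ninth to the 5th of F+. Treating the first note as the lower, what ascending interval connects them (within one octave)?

diminished octave

A# major ninth has C## as its 3rd, and F+ has C# as its 5th.
C## up to C# is 11 semitones, a half step narrower than a perfect octave, so the interval is diminished.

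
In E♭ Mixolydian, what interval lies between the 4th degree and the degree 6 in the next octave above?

The scale runs E♭ F G A♭ B♭ C D♭.
That puts A♭ below C.
From A♭ to C is 16 semitones, exactly the major tenth.

major tenth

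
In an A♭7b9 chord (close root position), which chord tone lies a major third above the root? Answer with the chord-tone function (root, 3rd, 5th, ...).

3rd

The chord tones of A♭7b9 (A♭ dominant seventh flat nine) are A♭-C-E♭-G♭-B𝄫.
The root is A♭. A major third above A♭ is C.
C is the chord's 3rd.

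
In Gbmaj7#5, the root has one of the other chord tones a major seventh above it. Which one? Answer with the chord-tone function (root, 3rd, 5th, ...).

7th

The chord tones of Gb augmented major seventh are Gb Bb D F.
The root is Gb. A major seventh above Gb is F.
F is the chord's 7th.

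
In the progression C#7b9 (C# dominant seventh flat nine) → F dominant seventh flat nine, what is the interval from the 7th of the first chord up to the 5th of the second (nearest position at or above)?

C#7b9 (C# dominant seventh flat nine) has B as its 7th, and F dominant seventh flat nine has C as its 5th.
B up to C is 1 semitone, a half step narrower than a major second, so the interval is minor.

minor 2nd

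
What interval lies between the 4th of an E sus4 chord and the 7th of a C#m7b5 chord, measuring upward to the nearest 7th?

The 4th of E sus4 is A; the 7th of C#m7b5 is B.
A up to B spans 2 letter names and 2 semitones — a major second.

M2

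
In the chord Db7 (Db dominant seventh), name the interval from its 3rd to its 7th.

diminished fifth

Db7 (Db dominant seventh): Db F Ab Cb.
That puts F below Cb.
F up to Cb is 6 semitones, a half step narrower than a perfect fifth, so the interval is diminished.
This 3–7 tritone is the characteristic tension at the heart of the dominant sound.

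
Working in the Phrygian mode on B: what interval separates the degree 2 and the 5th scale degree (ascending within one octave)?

augmented fourth

B phrygian: B C D E F# G A.
That puts C below F#.
C up to F# is 6 semitones, a half step wider than a perfect fourth, so the interval is augmented.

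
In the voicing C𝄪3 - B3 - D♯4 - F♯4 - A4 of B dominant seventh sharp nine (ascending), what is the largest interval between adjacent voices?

Adjacent intervals: C𝄪3→B3 = diminished seventh; B3→D♯4 = major third; D♯4→F♯4 = minor third; F♯4→A4 = minor third.
The largest is C𝄪3 to B3, a diminished seventh (9 semitones).

diminished seventh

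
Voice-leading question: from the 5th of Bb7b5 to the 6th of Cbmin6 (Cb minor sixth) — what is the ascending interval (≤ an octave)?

major third

The 5th of Bb7b5 is Fb; the 6th of Cbmin6 (Cb minor sixth) is Ab.
From Fb to Ab is 4 semitones, exactly the major third.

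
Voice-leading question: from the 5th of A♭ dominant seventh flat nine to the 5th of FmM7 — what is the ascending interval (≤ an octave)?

The 5th of A♭ dominant seventh flat nine is E♭; the 5th of FmM7 is C.
Counting 6 letters and 9 half steps from E♭ gives a major sixth.

major sixth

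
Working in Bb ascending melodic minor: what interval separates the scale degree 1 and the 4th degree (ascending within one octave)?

P4

Bb melodic minor: Bb C Db Eb F G A.
That puts Bb below Eb.
From Bb to Eb is 5 semitones, exactly the perfect fourth.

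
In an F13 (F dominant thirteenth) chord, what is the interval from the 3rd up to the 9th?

Spelling the chord: F, A, C, Eb, G, D.
So we need the interval from A up to G.
From A to G: 10 semitones over a seventh = minor.

minor 7th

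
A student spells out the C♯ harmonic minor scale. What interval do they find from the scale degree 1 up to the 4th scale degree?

Spelling the C♯ harmonic minor scale: C♯ D♯ E F♯ G♯ A B♯.
So we need the interval from C♯ up to F♯.
Counting 4 letters and 5 half steps from C♯ gives a perfect fourth.

perfect fourth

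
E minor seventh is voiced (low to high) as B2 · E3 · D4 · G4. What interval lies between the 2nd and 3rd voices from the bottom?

Those voices are E3 and D4.
From E to D: 10 semitones over a seventh = minor.

minor seventh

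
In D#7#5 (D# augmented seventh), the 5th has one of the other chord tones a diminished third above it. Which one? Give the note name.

C#

D#7#5: D#, F##, A##, C#.
The 5th is A##. A diminished third above A## is C#.
C# is the chord's 7th.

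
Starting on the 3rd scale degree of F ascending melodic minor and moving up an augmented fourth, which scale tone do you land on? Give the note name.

D

The scale is F G Ab Bb C D E.
The 3rd scale degree is Ab; an augmented fourth above that is D — scale degree 6.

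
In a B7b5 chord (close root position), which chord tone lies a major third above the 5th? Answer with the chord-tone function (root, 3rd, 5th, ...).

The chord tones of B7b5 are B, D#, F, A.
The 5th is F. A major third above F is A.
A is the chord's 7th.

7th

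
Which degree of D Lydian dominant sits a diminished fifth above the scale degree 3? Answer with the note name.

The scale is D E F# G# A B C.
The scale degree 3 is F#; a diminished fifth above that is C — scale degree 7.

C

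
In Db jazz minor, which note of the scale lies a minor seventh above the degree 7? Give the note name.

The scale is Db Eb Fb Gb Ab Bb C.
The degree 7 is C; a minor seventh above that is Bb — scale degree 6.

Bb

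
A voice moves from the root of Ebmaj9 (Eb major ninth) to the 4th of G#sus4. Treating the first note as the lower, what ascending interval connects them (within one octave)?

The root of Ebmaj9 (Eb major ninth) is Eb; the 4th of G#sus4 is C#.
From Eb to C#: 10 semitones over a sixth = augmented.

augmented 6th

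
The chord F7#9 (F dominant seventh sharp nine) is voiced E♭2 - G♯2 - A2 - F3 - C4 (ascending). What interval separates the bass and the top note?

major 13th

The outer voices are E♭2 and C4.
Counting 13 letters and 21 half steps from E♭ gives a major thirteenth.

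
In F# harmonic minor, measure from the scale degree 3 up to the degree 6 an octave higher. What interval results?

perfect 11th

F# harmonic minor: F# G# A B C# D E#.
The scale degree 3 is A and the 6th scale degree (up an octave) is D.
A up to D spans 11 letter names and 17 semitones — a perfect eleventh.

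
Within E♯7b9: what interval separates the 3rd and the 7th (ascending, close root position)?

diminished 5th

The chord tones of E♯7b9 (E♯ dominant seventh flat nine) are E♯ G𝄪 B♯ D♯ F♯.
The 3rd is G𝄪 and the 7th is D♯.
5 letter names make it a fifth; at 6 semitones (a half step narrower than perfect) the quality is diminished.
This 3–7 tritone is the characteristic tension at the heart of the dominant sound.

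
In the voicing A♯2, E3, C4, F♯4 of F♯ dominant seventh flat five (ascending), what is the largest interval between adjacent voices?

minor sixth

Adjacent intervals: A♯2→E3 = diminished fifth; E3→C4 = minor sixth; C4→F♯4 = augmented fourth.
The largest is E3 to C4, a minor sixth (8 semitones).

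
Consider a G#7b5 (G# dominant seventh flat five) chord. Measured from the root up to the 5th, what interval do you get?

diminished 5th

Spelling the chord: G# B# D F#.
Root = G#; 5th = D.
From G# to D: 6 semitones over a fifth = diminished.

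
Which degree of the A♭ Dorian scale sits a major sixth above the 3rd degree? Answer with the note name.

The scale is A♭ B♭ C♭ D♭ E♭ F G♭.
The 3rd degree is C♭; a major sixth above that is A♭ — scale degree 1.

Ab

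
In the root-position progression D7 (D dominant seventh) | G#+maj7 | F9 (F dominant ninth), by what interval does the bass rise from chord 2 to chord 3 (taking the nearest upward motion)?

The roots are G# and F.
From G# to F: 9 semitones over a seventh = diminished.

diminished 7th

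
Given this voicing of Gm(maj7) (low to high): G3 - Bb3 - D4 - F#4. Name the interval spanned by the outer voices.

The outer voices are G3 and F#4.
Counting 7 letters and 11 half steps from G gives a major seventh.

major seventh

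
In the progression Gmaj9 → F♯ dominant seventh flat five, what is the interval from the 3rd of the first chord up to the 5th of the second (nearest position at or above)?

m2

The 3rd of Gmaj9 is B; the 5th of F♯ dominant seventh flat five is C.
2 letter names make it a second; at 1 semitone (a half step narrower than major) the quality is minor.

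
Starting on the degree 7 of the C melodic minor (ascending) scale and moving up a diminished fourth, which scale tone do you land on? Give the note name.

The scale is C D Eb F G A B.
The degree 7 is B; a diminished fourth above that is Eb — scale degree 3.

Eb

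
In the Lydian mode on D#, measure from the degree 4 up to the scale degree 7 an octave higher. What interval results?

The scale runs D# E# F## G## A# B# C##.
So we need the interval from G## up to C##.
Counting 11 letters and 17 half steps from G## gives a perfect eleventh.

perfect 11th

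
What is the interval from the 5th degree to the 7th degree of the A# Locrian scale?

The scale runs A# B C# D# E F# G#.
So we need the interval from E up to G#.
Counting 3 letters and 4 half steps from E gives a major third.

major 3rd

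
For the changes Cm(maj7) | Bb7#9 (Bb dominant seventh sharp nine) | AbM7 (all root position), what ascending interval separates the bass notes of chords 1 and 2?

m7

The roots are C and Bb.
7 letter names make it a seventh; at 10 semitones (a half step narrower than major) the quality is minor.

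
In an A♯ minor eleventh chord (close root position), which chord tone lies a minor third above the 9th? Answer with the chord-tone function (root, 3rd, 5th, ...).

The chord tones of A♯m11 are A♯, C♯, E♯, G♯, B♯, D♯.
The 9th is B♯. A minor third above B♯ is D♯.
D♯ is the chord's 11th.

11th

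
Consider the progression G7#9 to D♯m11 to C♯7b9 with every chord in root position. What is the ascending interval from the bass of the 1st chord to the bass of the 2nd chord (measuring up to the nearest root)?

The roots are G and D♯.
G up to D♯ is 8 semitones, a half step wider than a perfect fifth, so the interval is augmented.

augmented 5th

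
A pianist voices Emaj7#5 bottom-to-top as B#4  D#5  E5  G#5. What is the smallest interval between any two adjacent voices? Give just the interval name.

Adjacent intervals: B#4→D#5 = minor third; D#5→E5 = minor second; E5→G#5 = major third.
The smallest is D#5 to E5, a minor second (1 semitone).

minor second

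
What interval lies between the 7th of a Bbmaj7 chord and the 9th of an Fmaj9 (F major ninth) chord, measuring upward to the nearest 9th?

Bbmaj7 has A as its 7th, and Fmaj9 (F major ninth) has G as its 9th.
7 letter names make it a seventh; at 10 semitones (a half step narrower than major) the quality is minor.

m7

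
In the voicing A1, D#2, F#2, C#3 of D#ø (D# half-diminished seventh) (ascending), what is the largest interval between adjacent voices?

perfect 5th

Adjacent intervals: A1→D#2 = augmented fourth; D#2→F#2 = minor third; F#2→C#3 = perfect fifth.
The largest is F#2 to C#3, a perfect fifth (7 semitones).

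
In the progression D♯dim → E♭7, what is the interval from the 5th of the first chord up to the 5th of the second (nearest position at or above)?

D♯dim has A as its 5th, and E♭7 has B♭ as its 5th.
2 letter names make it a second; at 1 semitone (a half step narrower than major) the quality is minor.

m2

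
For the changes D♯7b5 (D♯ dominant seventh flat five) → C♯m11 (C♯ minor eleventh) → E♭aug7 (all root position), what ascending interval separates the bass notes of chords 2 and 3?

diminished third

The roots are C♯ and E♭.
3 letter names make it a third; at 2 semitones (a whole step narrower than major) the quality is diminished.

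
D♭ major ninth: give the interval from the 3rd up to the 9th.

minor seventh

D♭maj9 (D♭ major ninth): D♭, F, A♭, C, E♭.
The 3rd is F and the 9th is E♭.
From F to E♭: 10 semitones over a seventh = minor.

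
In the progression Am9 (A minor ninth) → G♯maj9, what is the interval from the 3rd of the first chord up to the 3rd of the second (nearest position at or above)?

The 3rd of Am9 (A minor ninth) is C; the 3rd of G♯maj9 is B♯.
7 letter names make it a seventh; at 12 semitones (a half step wider than major) the quality is augmented.

augmented seventh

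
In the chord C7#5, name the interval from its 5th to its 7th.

d3

C7#5 (C augmented seventh): C-E-G♯-B♭.
That puts G♯ below B♭.
From G♯ to B♭: 2 semitones over a third = diminished.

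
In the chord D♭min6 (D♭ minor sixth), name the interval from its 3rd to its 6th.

D♭m6 is spelled D♭–F♭–A♭–B♭.
3rd = F♭; 6th = B♭.
4 letter names make it a fourth; at 6 semitones (a half step wider than perfect) the quality is augmented.

augmented fourth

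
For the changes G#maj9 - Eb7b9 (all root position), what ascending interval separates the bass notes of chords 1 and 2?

The roots are G# and Eb.
G# up to Eb is 7 semitones, a whole step narrower than a major sixth, so the interval is diminished.

diminished sixth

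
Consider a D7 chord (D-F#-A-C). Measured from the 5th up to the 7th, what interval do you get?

The 5th is A and the 7th is C.
3 letter names make it a third; at 3 semitones (a half step narrower than major) the quality is minor.

minor 3rd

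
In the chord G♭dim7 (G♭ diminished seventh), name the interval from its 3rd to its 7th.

diminished fifth

Spelling the chord: G♭, B𝄫, D𝄫, F𝄫.
That puts B𝄫 below F𝄫.
B𝄫 up to F𝄫 is 6 semitones, a half step narrower than a perfect fifth, so the interval is diminished.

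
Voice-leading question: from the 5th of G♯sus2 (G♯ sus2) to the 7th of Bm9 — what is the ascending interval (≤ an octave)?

diminished fifth

The 5th of G♯sus2 (G♯ sus2) is D♯; the 7th of Bm9 is A.
D♯ up to A is 6 semitones, a half step narrower than a perfect fifth, so the interval is diminished.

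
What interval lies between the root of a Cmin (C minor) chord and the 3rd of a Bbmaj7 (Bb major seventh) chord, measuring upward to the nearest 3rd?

major 2nd

Cmin (C minor) has C as its root, and Bbmaj7 (Bb major seventh) has D as its 3rd.
Counting 2 letters and 2 half steps from C gives a major second.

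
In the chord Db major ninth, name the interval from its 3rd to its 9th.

Spelling the chord: Db-F-Ab-C-Eb.
The 3rd is F and the 9th is Eb.
From F to Eb: 10 semitones over a seventh = minor.

minor seventh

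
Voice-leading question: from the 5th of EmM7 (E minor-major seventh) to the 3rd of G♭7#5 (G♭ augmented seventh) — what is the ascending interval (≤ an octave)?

The 5th of EmM7 (E minor-major seventh) is B; the 3rd of G♭7#5 (G♭ augmented seventh) is B♭.
From B to B♭: 11 semitones over an octave = diminished.

diminished octave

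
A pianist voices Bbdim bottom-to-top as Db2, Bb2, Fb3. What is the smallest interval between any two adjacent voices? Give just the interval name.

Adjacent intervals: Db2→Bb2 = major sixth; Bb2→Fb3 = diminished fifth.
The smallest is Bb2 to Fb3, a diminished fifth (6 semitones).

d5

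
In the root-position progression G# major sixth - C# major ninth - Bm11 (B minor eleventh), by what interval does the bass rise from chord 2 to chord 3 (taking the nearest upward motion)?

minor seventh

The roots are C# and B.
C# up to B is 10 semitones, a half step narrower than a major seventh, so the interval is minor.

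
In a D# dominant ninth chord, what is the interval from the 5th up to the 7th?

The chord tones of D#9 are D#-F##-A#-C#-E#.
The 5th is A# and the 7th is C#.
3 letter names make it a third; at 3 semitones (a half step narrower than major) the quality is minor.

minor third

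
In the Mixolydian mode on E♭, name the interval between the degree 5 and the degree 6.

Spelling the Mixolydian mode on E♭: E♭ F G A♭ B♭ C D♭.
Degree 5 = B♭; degree 6 = C.
From B♭ to C is 2 semitones, exactly the major second.

major second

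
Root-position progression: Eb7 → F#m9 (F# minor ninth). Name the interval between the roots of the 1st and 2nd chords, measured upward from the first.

augmented second

The roots are Eb and F#.
2 letter names make it a second; at 3 semitones (a half step wider than major) the quality is augmented.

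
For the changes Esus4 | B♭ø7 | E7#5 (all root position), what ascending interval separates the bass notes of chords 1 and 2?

The roots are E and B♭.
From E to B♭: 6 semitones over a fifth = diminished.

diminished fifth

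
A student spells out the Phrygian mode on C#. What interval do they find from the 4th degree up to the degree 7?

perfect fourth

C# phrygian: C# D E F# G# A B.
The 4th degree is F# and the degree 7 is B.
F# up to B spans 4 letter names and 5 semitones — a perfect fourth.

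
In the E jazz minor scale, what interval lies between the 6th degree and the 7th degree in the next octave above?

E melodic minor: E F♯ G A B C♯ D♯.
6th degree = C♯; 7th scale degree (up an octave) = D♯.
C♯ up to D♯ spans 9 letter names and 14 semitones — a major ninth.

major 9th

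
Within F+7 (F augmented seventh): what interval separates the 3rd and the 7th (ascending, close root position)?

F7#5: F–A–C#–Eb.
So we need the interval from A up to Eb.
5 letter names make it a fifth; at 6 semitones (a half step narrower than perfect) the quality is diminished.

diminished fifth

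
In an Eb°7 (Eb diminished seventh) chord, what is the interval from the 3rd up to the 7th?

diminished 5th

Spelling the chord: Eb Gb Bbb Dbb.
That puts Gb below Dbb.
From Gb to Dbb: 6 semitones over a fifth = diminished.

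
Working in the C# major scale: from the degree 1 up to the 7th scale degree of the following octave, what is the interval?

M14

The scale runs C# D# E# F# G# A# B#.
The degree 1 is C# and the 7th scale degree (up an octave) is B#.
C# up to B# spans 14 letter names and 23 semitones — a major fourteenth.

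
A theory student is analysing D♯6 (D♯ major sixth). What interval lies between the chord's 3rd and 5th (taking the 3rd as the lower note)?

D♯6 (D♯ major sixth) is spelled D♯, F𝄪, A♯, B♯.
So we need the interval from F𝄪 up to A♯.
F𝄪 up to A♯ is 3 semitones, a half step narrower than a major third, so the interval is minor.

m3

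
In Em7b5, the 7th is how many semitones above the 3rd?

7

Spelling the chord: E–G–B♭–D.
G to D is a perfect fifth: 7 semitones.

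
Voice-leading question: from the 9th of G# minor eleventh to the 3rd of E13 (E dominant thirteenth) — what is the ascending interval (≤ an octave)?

minor seventh

The 9th of G# minor eleventh is A#; the 3rd of E13 (E dominant thirteenth) is G#.
A# up to G# is 10 semitones, a half step narrower than a major seventh, so the interval is minor.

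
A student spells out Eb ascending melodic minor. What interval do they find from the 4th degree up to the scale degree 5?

major second

Spelling Eb ascending melodic minor: Eb F Gb Ab Bb C D.
4th degree = Ab; scale degree 5 = Bb.
Counting 2 letters and 2 half steps from Ab gives a major second.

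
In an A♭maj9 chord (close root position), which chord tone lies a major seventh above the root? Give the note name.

G

A♭maj9: A♭–C–E♭–G–B♭.
The root is A♭. A major seventh above A♭ is G.
G is the chord's 7th.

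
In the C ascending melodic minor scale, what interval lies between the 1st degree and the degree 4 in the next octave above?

perfect 11th

C melodic minor: C D E♭ F G A B.
That puts C below F.
Counting 11 letters and 17 half steps from C gives a perfect eleventh.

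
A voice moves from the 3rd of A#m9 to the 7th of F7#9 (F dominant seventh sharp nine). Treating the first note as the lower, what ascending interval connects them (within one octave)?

diminished 3rd

A#m9 has C# as its 3rd, and F7#9 (F dominant seventh sharp nine) has Eb as its 7th.
From C# to Eb: 2 semitones over a third = diminished.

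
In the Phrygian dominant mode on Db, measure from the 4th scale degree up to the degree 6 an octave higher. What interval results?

Spelling the Phrygian dominant mode on Db: Db Ebb F Gb Ab Bbb Cb.
So we need the interval from Gb up to Bbb.
From Gb to Bbb: 15 semitones over a tenth = minor.

minor 10th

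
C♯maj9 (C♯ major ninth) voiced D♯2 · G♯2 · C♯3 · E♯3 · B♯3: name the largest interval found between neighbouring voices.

Adjacent intervals: D♯2→G♯2 = perfect fourth; G♯2→C♯3 = perfect fourth; C♯3→E♯3 = major third; E♯3→B♯3 = perfect fifth.
The largest is E♯3 to B♯3, a perfect fifth (7 semitones).

perfect fifth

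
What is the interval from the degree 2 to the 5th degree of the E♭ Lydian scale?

perfect fourth

The scale runs E♭ F G A B♭ C D.
So we need the interval from F up to B♭.
F up to B♭ spans 4 letter names and 5 semitones — a perfect fourth.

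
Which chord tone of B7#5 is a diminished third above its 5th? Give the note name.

B7#5 (B augmented seventh): B-D#-F##-A.
The 5th is F##. A diminished third above F## is A.
A is the chord's 7th.

A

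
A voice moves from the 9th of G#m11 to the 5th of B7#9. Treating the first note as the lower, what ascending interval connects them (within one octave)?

m6

The 9th of G#m11 is A#; the 5th of B7#9 is F#.
6 letter names make it a sixth; at 8 semitones (a half step narrower than major) the quality is minor.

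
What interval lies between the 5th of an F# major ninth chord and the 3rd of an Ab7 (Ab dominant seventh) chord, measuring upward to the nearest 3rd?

The 5th of F# major ninth is C#; the 3rd of Ab7 (Ab dominant seventh) is C.
From C# to C: 11 semitones over an octave = diminished.

diminished octave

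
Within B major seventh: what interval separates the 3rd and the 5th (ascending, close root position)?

minor third

Bmaj7 is spelled B–D#–F#–A#.
So we need the interval from D# up to F#.
From D# to F#: 3 semitones over a third = minor.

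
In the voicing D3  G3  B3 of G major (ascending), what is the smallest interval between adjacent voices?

Adjacent intervals: D3→G3 = perfect fourth; G3→B3 = major third.
The smallest is G3 to B3, a major third (4 semitones).

M3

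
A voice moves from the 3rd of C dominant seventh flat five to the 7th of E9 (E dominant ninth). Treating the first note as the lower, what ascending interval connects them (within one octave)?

minor 7th

The 3rd of C dominant seventh flat five is E; the 7th of E9 (E dominant ninth) is D.
From E to D: 10 semitones over a seventh = minor.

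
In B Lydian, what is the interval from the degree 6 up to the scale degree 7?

M2

The scale runs B C# D# E# F# G# A#.
That puts G# below A#.
G# up to A# spans 2 letter names and 2 semitones — a major second.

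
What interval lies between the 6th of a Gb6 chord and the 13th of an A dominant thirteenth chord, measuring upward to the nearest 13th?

A2

The 6th of Gb6 is Eb; the 13th of A dominant thirteenth is F#.
From Eb to F#: 3 semitones over a second = augmented.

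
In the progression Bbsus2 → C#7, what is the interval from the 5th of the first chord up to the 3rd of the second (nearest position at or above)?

The 5th of Bbsus2 is F; the 3rd of C#7 is E#.
F up to E# is 12 semitones, a half step wider than a major seventh, so the interval is augmented.

augmented seventh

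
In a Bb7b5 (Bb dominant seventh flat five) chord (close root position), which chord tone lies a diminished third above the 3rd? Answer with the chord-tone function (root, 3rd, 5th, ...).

The chord tones of Bb dominant seventh flat five are Bb, D, Fb, Ab.
The 3rd is D. A diminished third above D is Fb.
Fb is the chord's 5th.

5th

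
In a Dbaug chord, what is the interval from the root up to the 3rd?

major 3rd

Db+ is spelled Db F A.
So we need the interval from Db up to F.
Db up to F spans 3 letter names and 4 semitones — a major third.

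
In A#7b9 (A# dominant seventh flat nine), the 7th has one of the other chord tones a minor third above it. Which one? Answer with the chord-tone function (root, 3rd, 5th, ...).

A#7b9 (A# dominant seventh flat nine): A#–C##–E#–G#–B.
The 7th is G#. A minor third above G# is B.
B is the chord's 9th.

9th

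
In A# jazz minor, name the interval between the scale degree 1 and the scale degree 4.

perfect fourth

A# melodic minor: A# B# C# D# E# F## G##.
Scale degree 1 = A#; degree 4 = D#.
Counting 4 letters and 5 half steps from A# gives a perfect fourth.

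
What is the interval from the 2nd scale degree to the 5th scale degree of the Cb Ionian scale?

perfect fourth

Spelling the Cb Ionian scale: Cb Db Eb Fb Gb Ab Bb.
That puts Db below Gb.
Counting 4 letters and 5 half steps from Db gives a perfect fourth.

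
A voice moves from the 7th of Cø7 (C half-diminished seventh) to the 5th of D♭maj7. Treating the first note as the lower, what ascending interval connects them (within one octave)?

minor seventh

Cø7 (C half-diminished seventh) has B♭ as its 7th, and D♭maj7 has A♭ as its 5th.
7 letter names make it a seventh; at 10 semitones (a half step narrower than major) the quality is minor.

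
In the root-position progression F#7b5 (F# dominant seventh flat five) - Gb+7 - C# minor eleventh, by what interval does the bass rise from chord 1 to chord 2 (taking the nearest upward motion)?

The roots are F# and Gb.
2 letter names make it a second; at 0 semitones (a whole step narrower than major) the quality is diminished.

diminished second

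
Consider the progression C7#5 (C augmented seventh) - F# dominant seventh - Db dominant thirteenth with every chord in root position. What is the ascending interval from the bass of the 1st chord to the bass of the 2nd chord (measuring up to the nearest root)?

The roots are C and F#.
C up to F# is 6 semitones, a half step wider than a perfect fourth, so the interval is augmented.

augmented 4th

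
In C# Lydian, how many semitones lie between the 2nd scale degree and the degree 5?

5

The scale is C# D# E# F## G# A# B#.
D# up to G# is a perfect fourth — 5 semitones.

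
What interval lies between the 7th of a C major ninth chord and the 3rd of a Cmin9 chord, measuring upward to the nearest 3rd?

diminished fourth

C major ninth has B as its 7th, and Cmin9 has Eb as its 3rd.
From B to Eb: 4 semitones over a fourth = diminished.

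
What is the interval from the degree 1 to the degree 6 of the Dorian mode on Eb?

M6

Spelling the Dorian mode on Eb: Eb F Gb Ab Bb C Db.
So we need the interval from Eb up to C.
Counting 6 letters and 9 half steps from Eb gives a major sixth.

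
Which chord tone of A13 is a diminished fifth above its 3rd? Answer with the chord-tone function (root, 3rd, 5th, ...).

7th

The chord tones of A13 (A dominant thirteenth) are A C♯ E G B F♯.
The 3rd is C♯. A diminished fifth above C♯ is G.
G is the chord's 7th.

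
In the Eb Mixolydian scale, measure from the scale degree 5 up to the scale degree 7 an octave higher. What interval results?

The scale runs Eb F G Ab Bb C Db.
Scale degree 5 = Bb; scale degree 7 (up an octave) = Db.
10 letter names make it a tenth; at 15 semitones (a half step narrower than major) the quality is minor.

minor tenth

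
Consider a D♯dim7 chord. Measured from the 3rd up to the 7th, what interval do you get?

D♯°7: D♯ F♯ A C.
So we need the interval from F♯ up to C.
5 letter names make it a fifth; at 6 semitones (a half step narrower than perfect) the quality is diminished.

diminished fifth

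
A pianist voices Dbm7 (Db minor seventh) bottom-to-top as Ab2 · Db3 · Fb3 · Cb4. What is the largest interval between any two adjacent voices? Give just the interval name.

perfect fifth

Adjacent intervals: Ab2→Db3 = perfect fourth; Db3→Fb3 = minor third; Fb3→Cb4 = perfect fifth.
The largest is Fb3 to Cb4, a perfect fifth (7 semitones).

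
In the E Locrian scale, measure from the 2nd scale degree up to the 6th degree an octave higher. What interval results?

perfect twelfth

Spelling the E Locrian scale: E F G A Bb C D.
The 2nd scale degree is F and the 6th degree (up an octave) is C.
From F to C is 19 semitones, exactly the perfect twelfth.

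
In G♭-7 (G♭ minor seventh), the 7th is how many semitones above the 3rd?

G♭m7 is spelled G♭-B𝄫-D♭-F♭.
B𝄫 to F♭ is a perfect fifth: 7 semitones.

7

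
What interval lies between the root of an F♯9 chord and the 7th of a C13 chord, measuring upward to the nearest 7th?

diminished fourth

F♯9 has F♯ as its root, and C13 has B♭ as its 7th.
4 letter names make it a fourth; at 4 semitones (a half step narrower than perfect) the quality is diminished.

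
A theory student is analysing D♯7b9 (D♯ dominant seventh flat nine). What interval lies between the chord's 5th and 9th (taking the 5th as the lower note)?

Spelling the chord: D♯ F𝄪 A♯ C♯ E.
That puts A♯ below E.
5 letter names make it a fifth; at 6 semitones (a half step narrower than perfect) the quality is diminished.

diminished fifth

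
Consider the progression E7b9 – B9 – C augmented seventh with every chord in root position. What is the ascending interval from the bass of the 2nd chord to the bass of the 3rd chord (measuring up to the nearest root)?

minor second

The roots are B and C.
B up to C is 1 semitone, a half step narrower than a major second, so the interval is minor.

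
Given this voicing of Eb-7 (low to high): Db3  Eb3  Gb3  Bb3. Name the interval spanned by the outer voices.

major 6th

The outer voices are Db3 and Bb3.
From Db to Bb is 9 semitones, exactly the major sixth.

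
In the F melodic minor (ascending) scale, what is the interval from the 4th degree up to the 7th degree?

The scale runs F G Ab Bb C D E.
That puts Bb below E.
From Bb to E: 6 semitones over a fourth = augmented.

augmented fourth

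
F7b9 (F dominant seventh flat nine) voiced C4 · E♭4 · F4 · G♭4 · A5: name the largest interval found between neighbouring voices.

augmented ninth

Adjacent intervals: C4→E♭4 = minor third; E♭4→F4 = major second; F4→G♭4 = minor second; G♭4→A5 = augmented ninth.
The largest is G♭4 to A5, an augmented ninth (15 semitones).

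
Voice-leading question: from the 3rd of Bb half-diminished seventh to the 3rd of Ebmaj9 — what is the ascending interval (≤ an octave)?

The 3rd of Bb half-diminished seventh is Db; the 3rd of Ebmaj9 is G.
4 letter names make it a fourth; at 6 semitones (a half step wider than perfect) the quality is augmented.

A4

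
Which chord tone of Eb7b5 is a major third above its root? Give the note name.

G

The chord tones of Eb7b5 are Eb, G, Bbb, Db.
The root is Eb. A major third above Eb is G.
G is the chord's 3rd.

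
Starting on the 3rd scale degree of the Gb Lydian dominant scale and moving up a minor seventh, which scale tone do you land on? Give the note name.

The scale is Gb Ab Bb C Db Eb Fb.
The 3rd scale degree is Bb; a minor seventh above that is Ab — scale degree 2.

Ab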